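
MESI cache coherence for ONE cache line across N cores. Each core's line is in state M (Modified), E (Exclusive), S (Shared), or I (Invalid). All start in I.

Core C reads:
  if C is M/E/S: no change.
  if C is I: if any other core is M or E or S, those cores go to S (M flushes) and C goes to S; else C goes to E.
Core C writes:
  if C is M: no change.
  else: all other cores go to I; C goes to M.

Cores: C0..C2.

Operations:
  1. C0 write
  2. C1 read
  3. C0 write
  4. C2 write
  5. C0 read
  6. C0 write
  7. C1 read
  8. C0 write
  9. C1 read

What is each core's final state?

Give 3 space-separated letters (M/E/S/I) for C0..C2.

Op 1: C0 write [C0 write: invalidate none -> C0=M] -> [M,I,I]
Op 2: C1 read [C1 read from I: others=['C0=M'] -> C1=S, others downsized to S] -> [S,S,I]
Op 3: C0 write [C0 write: invalidate ['C1=S'] -> C0=M] -> [M,I,I]
Op 4: C2 write [C2 write: invalidate ['C0=M'] -> C2=M] -> [I,I,M]
Op 5: C0 read [C0 read from I: others=['C2=M'] -> C0=S, others downsized to S] -> [S,I,S]
Op 6: C0 write [C0 write: invalidate ['C2=S'] -> C0=M] -> [M,I,I]
Op 7: C1 read [C1 read from I: others=['C0=M'] -> C1=S, others downsized to S] -> [S,S,I]
Op 8: C0 write [C0 write: invalidate ['C1=S'] -> C0=M] -> [M,I,I]
Op 9: C1 read [C1 read from I: others=['C0=M'] -> C1=S, others downsized to S] -> [S,S,I]

Answer: S S I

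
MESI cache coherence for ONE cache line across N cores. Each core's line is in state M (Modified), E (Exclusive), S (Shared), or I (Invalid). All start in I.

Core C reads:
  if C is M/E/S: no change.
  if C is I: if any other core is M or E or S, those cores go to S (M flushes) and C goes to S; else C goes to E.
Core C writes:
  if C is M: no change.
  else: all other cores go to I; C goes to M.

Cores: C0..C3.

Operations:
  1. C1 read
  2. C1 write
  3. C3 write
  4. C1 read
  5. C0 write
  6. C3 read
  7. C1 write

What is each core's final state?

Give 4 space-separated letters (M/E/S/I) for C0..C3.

Answer: I M I I

Derivation:
Op 1: C1 read [C1 read from I: no other sharers -> C1=E (exclusive)] -> [I,E,I,I]
Op 2: C1 write [C1 write: invalidate none -> C1=M] -> [I,M,I,I]
Op 3: C3 write [C3 write: invalidate ['C1=M'] -> C3=M] -> [I,I,I,M]
Op 4: C1 read [C1 read from I: others=['C3=M'] -> C1=S, others downsized to S] -> [I,S,I,S]
Op 5: C0 write [C0 write: invalidate ['C1=S', 'C3=S'] -> C0=M] -> [M,I,I,I]
Op 6: C3 read [C3 read from I: others=['C0=M'] -> C3=S, others downsized to S] -> [S,I,I,S]
Op 7: C1 write [C1 write: invalidate ['C0=S', 'C3=S'] -> C1=M] -> [I,M,I,I]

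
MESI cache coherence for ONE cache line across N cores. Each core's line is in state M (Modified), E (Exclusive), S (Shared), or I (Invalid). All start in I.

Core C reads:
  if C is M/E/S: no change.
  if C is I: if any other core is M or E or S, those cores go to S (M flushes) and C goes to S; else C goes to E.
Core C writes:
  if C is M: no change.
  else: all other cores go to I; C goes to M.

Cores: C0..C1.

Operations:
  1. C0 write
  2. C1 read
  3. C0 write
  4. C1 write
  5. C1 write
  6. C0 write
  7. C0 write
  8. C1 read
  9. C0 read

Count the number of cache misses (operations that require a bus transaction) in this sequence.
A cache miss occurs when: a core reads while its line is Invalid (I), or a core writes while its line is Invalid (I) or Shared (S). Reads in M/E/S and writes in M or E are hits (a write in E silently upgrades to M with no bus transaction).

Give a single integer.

Op 1: C0 write [C0 write: invalidate none -> C0=M] -> [M,I] [MISS #1: write from I]
Op 2: C1 read [C1 read from I: others=['C0=M'] -> C1=S, others downsized to S] -> [S,S] [MISS #2: read from I]
Op 3: C0 write [C0 write: invalidate ['C1=S'] -> C0=M] -> [M,I] [MISS #3: write from S]
Op 4: C1 write [C1 write: invalidate ['C0=M'] -> C1=M] -> [I,M] [MISS #4: write from I]
Op 5: C1 write [C1 write: already M (modified), no change] -> [I,M] [hit: write from M]
Op 6: C0 write [C0 write: invalidate ['C1=M'] -> C0=M] -> [M,I] [MISS #5: write from I]
Op 7: C0 write [C0 write: already M (modified), no change] -> [M,I] [hit: write from M]
Op 8: C1 read [C1 read from I: others=['C0=M'] -> C1=S, others downsized to S] -> [S,S] [MISS #6: read from I]
Op 9: C0 read [C0 read: already in S, no change] -> [S,S] [hit: read from S]

Answer: 6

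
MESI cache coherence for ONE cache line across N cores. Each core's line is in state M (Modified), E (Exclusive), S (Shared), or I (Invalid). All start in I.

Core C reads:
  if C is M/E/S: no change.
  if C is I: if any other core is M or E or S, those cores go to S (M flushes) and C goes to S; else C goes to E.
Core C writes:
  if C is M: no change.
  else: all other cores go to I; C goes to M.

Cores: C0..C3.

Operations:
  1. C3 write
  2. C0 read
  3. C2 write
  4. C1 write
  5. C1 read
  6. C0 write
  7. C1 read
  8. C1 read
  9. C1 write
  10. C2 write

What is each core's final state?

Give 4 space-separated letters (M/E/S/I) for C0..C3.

Op 1: C3 write [C3 write: invalidate none -> C3=M] -> [I,I,I,M]
Op 2: C0 read [C0 read from I: others=['C3=M'] -> C0=S, others downsized to S] -> [S,I,I,S]
Op 3: C2 write [C2 write: invalidate ['C0=S', 'C3=S'] -> C2=M] -> [I,I,M,I]
Op 4: C1 write [C1 write: invalidate ['C2=M'] -> C1=M] -> [I,M,I,I]
Op 5: C1 read [C1 read: already in M, no change] -> [I,M,I,I]
Op 6: C0 write [C0 write: invalidate ['C1=M'] -> C0=M] -> [M,I,I,I]
Op 7: C1 read [C1 read from I: others=['C0=M'] -> C1=S, others downsized to S] -> [S,S,I,I]
Op 8: C1 read [C1 read: already in S, no change] -> [S,S,I,I]
Op 9: C1 write [C1 write: invalidate ['C0=S'] -> C1=M] -> [I,M,I,I]
Op 10: C2 write [C2 write: invalidate ['C1=M'] -> C2=M] -> [I,I,M,I]

Answer: I I M I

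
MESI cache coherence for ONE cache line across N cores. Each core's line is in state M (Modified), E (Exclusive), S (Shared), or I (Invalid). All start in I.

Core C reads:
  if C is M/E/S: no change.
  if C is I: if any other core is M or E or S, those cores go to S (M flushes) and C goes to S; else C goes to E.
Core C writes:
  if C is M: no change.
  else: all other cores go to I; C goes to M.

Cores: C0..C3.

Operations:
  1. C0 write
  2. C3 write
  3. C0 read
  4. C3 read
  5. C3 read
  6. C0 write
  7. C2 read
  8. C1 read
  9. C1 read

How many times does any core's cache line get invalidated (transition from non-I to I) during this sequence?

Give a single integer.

Answer: 2

Derivation:
Op 1: C0 write [C0 write: invalidate none -> C0=M] -> [M,I,I,I] (invalidations this op: 0; running total: 0)
Op 2: C3 write [C3 write: invalidate ['C0=M'] -> C3=M] -> [I,I,I,M] (invalidations this op: 1; running total: 1)
Op 3: C0 read [C0 read from I: others=['C3=M'] -> C0=S, others downsized to S] -> [S,I,I,S] (invalidations this op: 0; running total: 1)
Op 4: C3 read [C3 read: already in S, no change] -> [S,I,I,S] (invalidations this op: 0; running total: 1)
Op 5: C3 read [C3 read: already in S, no change] -> [S,I,I,S] (invalidations this op: 0; running total: 1)
Op 6: C0 write [C0 write: invalidate ['C3=S'] -> C0=M] -> [M,I,I,I] (invalidations this op: 1; running total: 2)
Op 7: C2 read [C2 read from I: others=['C0=M'] -> C2=S, others downsized to S] -> [S,I,S,I] (invalidations this op: 0; running total: 2)
Op 8: C1 read [C1 read from I: others=['C0=S', 'C2=S'] -> C1=S, others downsized to S] -> [S,S,S,I] (invalidations this op: 0; running total: 2)
Op 9: C1 read [C1 read: already in S, no change] -> [S,S,S,I] (invalidations this op: 0; running total: 2)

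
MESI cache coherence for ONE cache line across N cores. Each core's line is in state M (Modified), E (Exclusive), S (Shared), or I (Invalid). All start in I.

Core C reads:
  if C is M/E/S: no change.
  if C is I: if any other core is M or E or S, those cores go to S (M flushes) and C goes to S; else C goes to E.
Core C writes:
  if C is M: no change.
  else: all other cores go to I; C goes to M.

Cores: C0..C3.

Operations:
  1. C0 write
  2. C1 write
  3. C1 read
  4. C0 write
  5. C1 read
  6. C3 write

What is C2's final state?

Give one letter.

Op 1: C0 write [C0 write: invalidate none -> C0=M] -> [M,I,I,I]
Op 2: C1 write [C1 write: invalidate ['C0=M'] -> C1=M] -> [I,M,I,I]
Op 3: C1 read [C1 read: already in M, no change] -> [I,M,I,I]
Op 4: C0 write [C0 write: invalidate ['C1=M'] -> C0=M] -> [M,I,I,I]
Op 5: C1 read [C1 read from I: others=['C0=M'] -> C1=S, others downsized to S] -> [S,S,I,I]
Op 6: C3 write [C3 write: invalidate ['C0=S', 'C1=S'] -> C3=M] -> [I,I,I,M]

Answer: I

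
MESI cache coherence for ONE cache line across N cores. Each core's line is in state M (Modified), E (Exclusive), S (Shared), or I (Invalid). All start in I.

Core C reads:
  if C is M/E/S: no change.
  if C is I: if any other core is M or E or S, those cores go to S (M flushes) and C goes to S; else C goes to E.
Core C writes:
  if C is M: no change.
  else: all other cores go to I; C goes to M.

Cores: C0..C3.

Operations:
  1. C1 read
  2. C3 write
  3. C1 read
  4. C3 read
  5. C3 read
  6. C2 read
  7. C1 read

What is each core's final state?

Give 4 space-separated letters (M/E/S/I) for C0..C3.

Op 1: C1 read [C1 read from I: no other sharers -> C1=E (exclusive)] -> [I,E,I,I]
Op 2: C3 write [C3 write: invalidate ['C1=E'] -> C3=M] -> [I,I,I,M]
Op 3: C1 read [C1 read from I: others=['C3=M'] -> C1=S, others downsized to S] -> [I,S,I,S]
Op 4: C3 read [C3 read: already in S, no change] -> [I,S,I,S]
Op 5: C3 read [C3 read: already in S, no change] -> [I,S,I,S]
Op 6: C2 read [C2 read from I: others=['C1=S', 'C3=S'] -> C2=S, others downsized to S] -> [I,S,S,S]
Op 7: C1 read [C1 read: already in S, no change] -> [I,S,S,S]

Answer: I S S S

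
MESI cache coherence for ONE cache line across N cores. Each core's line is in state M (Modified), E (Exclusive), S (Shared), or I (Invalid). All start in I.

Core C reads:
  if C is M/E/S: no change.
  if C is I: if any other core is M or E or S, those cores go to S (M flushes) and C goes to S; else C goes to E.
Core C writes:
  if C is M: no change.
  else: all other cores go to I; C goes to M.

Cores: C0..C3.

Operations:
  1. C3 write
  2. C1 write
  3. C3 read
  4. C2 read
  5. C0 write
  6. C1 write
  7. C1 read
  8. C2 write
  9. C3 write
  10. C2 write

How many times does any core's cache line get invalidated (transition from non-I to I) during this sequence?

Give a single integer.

Op 1: C3 write [C3 write: invalidate none -> C3=M] -> [I,I,I,M] (invalidations this op: 0; running total: 0)
Op 2: C1 write [C1 write: invalidate ['C3=M'] -> C1=M] -> [I,M,I,I] (invalidations this op: 1; running total: 1)
Op 3: C3 read [C3 read from I: others=['C1=M'] -> C3=S, others downsized to S] -> [I,S,I,S] (invalidations this op: 0; running total: 1)
Op 4: C2 read [C2 read from I: others=['C1=S', 'C3=S'] -> C2=S, others downsized to S] -> [I,S,S,S] (invalidations this op: 0; running total: 1)
Op 5: C0 write [C0 write: invalidate ['C1=S', 'C2=S', 'C3=S'] -> C0=M] -> [M,I,I,I] (invalidations this op: 3; running total: 4)
Op 6: C1 write [C1 write: invalidate ['C0=M'] -> C1=M] -> [I,M,I,I] (invalidations this op: 1; running total: 5)
Op 7: C1 read [C1 read: already in M, no change] -> [I,M,I,I] (invalidations this op: 0; running total: 5)
Op 8: C2 write [C2 write: invalidate ['C1=M'] -> C2=M] -> [I,I,M,I] (invalidations this op: 1; running total: 6)
Op 9: C3 write [C3 write: invalidate ['C2=M'] -> C3=M] -> [I,I,I,M] (invalidations this op: 1; running total: 7)
Op 10: C2 write [C2 write: invalidate ['C3=M'] -> C2=M] -> [I,I,M,I] (invalidations this op: 1; running total: 8)

Answer: 8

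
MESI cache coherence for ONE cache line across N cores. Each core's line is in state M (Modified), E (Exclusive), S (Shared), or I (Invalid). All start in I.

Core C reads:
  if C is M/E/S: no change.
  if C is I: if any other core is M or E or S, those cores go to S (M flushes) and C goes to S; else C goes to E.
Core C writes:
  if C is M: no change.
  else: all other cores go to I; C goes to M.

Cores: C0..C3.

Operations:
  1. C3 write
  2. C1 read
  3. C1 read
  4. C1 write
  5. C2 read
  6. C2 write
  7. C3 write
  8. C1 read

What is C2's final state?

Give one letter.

Answer: I

Derivation:
Op 1: C3 write [C3 write: invalidate none -> C3=M] -> [I,I,I,M]
Op 2: C1 read [C1 read from I: others=['C3=M'] -> C1=S, others downsized to S] -> [I,S,I,S]
Op 3: C1 read [C1 read: already in S, no change] -> [I,S,I,S]
Op 4: C1 write [C1 write: invalidate ['C3=S'] -> C1=M] -> [I,M,I,I]
Op 5: C2 read [C2 read from I: others=['C1=M'] -> C2=S, others downsized to S] -> [I,S,S,I]
Op 6: C2 write [C2 write: invalidate ['C1=S'] -> C2=M] -> [I,I,M,I]
Op 7: C3 write [C3 write: invalidate ['C2=M'] -> C3=M] -> [I,I,I,M]
Op 8: C1 read [C1 read from I: others=['C3=M'] -> C1=S, others downsized to S] -> [I,S,I,S]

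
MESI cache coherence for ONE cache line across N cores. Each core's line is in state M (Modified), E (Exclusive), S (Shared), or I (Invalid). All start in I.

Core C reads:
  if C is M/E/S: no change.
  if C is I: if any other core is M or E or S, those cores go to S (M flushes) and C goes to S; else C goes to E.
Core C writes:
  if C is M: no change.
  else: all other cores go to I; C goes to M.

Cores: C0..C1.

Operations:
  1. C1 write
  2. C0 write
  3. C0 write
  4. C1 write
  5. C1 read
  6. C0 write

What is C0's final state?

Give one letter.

Answer: M

Derivation:
Op 1: C1 write [C1 write: invalidate none -> C1=M] -> [I,M]
Op 2: C0 write [C0 write: invalidate ['C1=M'] -> C0=M] -> [M,I]
Op 3: C0 write [C0 write: already M (modified), no change] -> [M,I]
Op 4: C1 write [C1 write: invalidate ['C0=M'] -> C1=M] -> [I,M]
Op 5: C1 read [C1 read: already in M, no change] -> [I,M]
Op 6: C0 write [C0 write: invalidate ['C1=M'] -> C0=M] -> [M,I]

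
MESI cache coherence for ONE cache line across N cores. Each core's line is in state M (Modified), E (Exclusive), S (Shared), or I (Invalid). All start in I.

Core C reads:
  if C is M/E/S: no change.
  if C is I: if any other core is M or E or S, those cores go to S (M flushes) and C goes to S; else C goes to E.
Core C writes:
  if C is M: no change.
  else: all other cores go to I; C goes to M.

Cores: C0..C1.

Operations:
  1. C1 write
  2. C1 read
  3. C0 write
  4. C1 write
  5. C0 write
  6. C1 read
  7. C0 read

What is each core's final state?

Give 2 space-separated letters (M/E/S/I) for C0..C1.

Answer: S S

Derivation:
Op 1: C1 write [C1 write: invalidate none -> C1=M] -> [I,M]
Op 2: C1 read [C1 read: already in M, no change] -> [I,M]
Op 3: C0 write [C0 write: invalidate ['C1=M'] -> C0=M] -> [M,I]
Op 4: C1 write [C1 write: invalidate ['C0=M'] -> C1=M] -> [I,M]
Op 5: C0 write [C0 write: invalidate ['C1=M'] -> C0=M] -> [M,I]
Op 6: C1 read [C1 read from I: others=['C0=M'] -> C1=S, others downsized to S] -> [S,S]
Op 7: C0 read [C0 read: already in S, no change] -> [S,S]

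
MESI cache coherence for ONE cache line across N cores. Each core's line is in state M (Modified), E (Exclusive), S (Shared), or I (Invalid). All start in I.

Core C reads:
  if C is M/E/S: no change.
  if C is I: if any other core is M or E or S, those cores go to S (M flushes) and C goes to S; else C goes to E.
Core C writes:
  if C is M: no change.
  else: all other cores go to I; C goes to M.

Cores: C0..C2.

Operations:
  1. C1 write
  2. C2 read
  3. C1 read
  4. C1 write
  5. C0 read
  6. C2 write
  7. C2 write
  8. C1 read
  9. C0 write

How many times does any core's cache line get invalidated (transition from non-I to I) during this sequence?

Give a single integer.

Answer: 5

Derivation:
Op 1: C1 write [C1 write: invalidate none -> C1=M] -> [I,M,I] (invalidations this op: 0; running total: 0)
Op 2: C2 read [C2 read from I: others=['C1=M'] -> C2=S, others downsized to S] -> [I,S,S] (invalidations this op: 0; running total: 0)
Op 3: C1 read [C1 read: already in S, no change] -> [I,S,S] (invalidations this op: 0; running total: 0)
Op 4: C1 write [C1 write: invalidate ['C2=S'] -> C1=M] -> [I,M,I] (invalidations this op: 1; running total: 1)
Op 5: C0 read [C0 read from I: others=['C1=M'] -> C0=S, others downsized to S] -> [S,S,I] (invalidations this op: 0; running total: 1)
Op 6: C2 write [C2 write: invalidate ['C0=S', 'C1=S'] -> C2=M] -> [I,I,M] (invalidations this op: 2; running total: 3)
Op 7: C2 write [C2 write: already M (modified), no change] -> [I,I,M] (invalidations this op: 0; running total: 3)
Op 8: C1 read [C1 read from I: others=['C2=M'] -> C1=S, others downsized to S] -> [I,S,S] (invalidations this op: 0; running total: 3)
Op 9: C0 write [C0 write: invalidate ['C1=S', 'C2=S'] -> C0=M] -> [M,I,I] (invalidations this op: 2; running total: 5)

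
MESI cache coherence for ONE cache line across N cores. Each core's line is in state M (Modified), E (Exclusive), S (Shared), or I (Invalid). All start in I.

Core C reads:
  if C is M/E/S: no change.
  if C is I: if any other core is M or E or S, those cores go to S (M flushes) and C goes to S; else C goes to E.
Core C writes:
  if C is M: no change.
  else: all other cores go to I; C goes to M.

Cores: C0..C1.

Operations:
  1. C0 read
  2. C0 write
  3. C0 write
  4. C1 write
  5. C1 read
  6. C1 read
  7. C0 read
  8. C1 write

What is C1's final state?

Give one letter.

Answer: M

Derivation:
Op 1: C0 read [C0 read from I: no other sharers -> C0=E (exclusive)] -> [E,I]
Op 2: C0 write [C0 write: invalidate none -> C0=M] -> [M,I]
Op 3: C0 write [C0 write: already M (modified), no change] -> [M,I]
Op 4: C1 write [C1 write: invalidate ['C0=M'] -> C1=M] -> [I,M]
Op 5: C1 read [C1 read: already in M, no change] -> [I,M]
Op 6: C1 read [C1 read: already in M, no change] -> [I,M]
Op 7: C0 read [C0 read from I: others=['C1=M'] -> C0=S, others downsized to S] -> [S,S]
Op 8: C1 write [C1 write: invalidate ['C0=S'] -> C1=M] -> [I,M]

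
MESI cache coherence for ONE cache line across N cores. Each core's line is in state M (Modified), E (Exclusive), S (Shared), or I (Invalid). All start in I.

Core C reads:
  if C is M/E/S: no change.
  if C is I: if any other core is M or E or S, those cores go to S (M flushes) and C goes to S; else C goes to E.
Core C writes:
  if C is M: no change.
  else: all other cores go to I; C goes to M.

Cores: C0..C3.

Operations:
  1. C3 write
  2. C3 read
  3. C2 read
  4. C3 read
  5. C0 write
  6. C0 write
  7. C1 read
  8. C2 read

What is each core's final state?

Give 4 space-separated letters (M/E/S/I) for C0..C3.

Op 1: C3 write [C3 write: invalidate none -> C3=M] -> [I,I,I,M]
Op 2: C3 read [C3 read: already in M, no change] -> [I,I,I,M]
Op 3: C2 read [C2 read from I: others=['C3=M'] -> C2=S, others downsized to S] -> [I,I,S,S]
Op 4: C3 read [C3 read: already in S, no change] -> [I,I,S,S]
Op 5: C0 write [C0 write: invalidate ['C2=S', 'C3=S'] -> C0=M] -> [M,I,I,I]
Op 6: C0 write [C0 write: already M (modified), no change] -> [M,I,I,I]
Op 7: C1 read [C1 read from I: others=['C0=M'] -> C1=S, others downsized to S] -> [S,S,I,I]
Op 8: C2 read [C2 read from I: others=['C0=S', 'C1=S'] -> C2=S, others downsized to S] -> [S,S,S,I]

Answer: S S S I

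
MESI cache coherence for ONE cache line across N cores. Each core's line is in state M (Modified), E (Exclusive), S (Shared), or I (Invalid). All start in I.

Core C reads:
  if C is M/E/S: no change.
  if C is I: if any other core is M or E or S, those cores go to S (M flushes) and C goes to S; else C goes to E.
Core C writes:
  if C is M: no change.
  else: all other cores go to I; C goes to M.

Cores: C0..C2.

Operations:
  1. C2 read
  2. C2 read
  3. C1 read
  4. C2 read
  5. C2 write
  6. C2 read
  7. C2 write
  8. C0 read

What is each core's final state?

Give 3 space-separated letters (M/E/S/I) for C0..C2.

Answer: S I S

Derivation:
Op 1: C2 read [C2 read from I: no other sharers -> C2=E (exclusive)] -> [I,I,E]
Op 2: C2 read [C2 read: already in E, no change] -> [I,I,E]
Op 3: C1 read [C1 read from I: others=['C2=E'] -> C1=S, others downsized to S] -> [I,S,S]
Op 4: C2 read [C2 read: already in S, no change] -> [I,S,S]
Op 5: C2 write [C2 write: invalidate ['C1=S'] -> C2=M] -> [I,I,M]
Op 6: C2 read [C2 read: already in M, no change] -> [I,I,M]
Op 7: C2 write [C2 write: already M (modified), no change] -> [I,I,M]
Op 8: C0 read [C0 read from I: others=['C2=M'] -> C0=S, others downsized to S] -> [S,I,S]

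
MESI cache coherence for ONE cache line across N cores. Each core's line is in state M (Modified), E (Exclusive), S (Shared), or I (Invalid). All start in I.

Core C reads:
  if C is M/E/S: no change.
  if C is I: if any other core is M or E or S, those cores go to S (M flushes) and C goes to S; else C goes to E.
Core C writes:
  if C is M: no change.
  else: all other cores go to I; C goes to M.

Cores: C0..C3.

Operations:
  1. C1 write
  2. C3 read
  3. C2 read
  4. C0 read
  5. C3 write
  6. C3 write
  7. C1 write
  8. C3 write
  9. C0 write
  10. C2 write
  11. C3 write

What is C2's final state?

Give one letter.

Answer: I

Derivation:
Op 1: C1 write [C1 write: invalidate none -> C1=M] -> [I,M,I,I]
Op 2: C3 read [C3 read from I: others=['C1=M'] -> C3=S, others downsized to S] -> [I,S,I,S]
Op 3: C2 read [C2 read from I: others=['C1=S', 'C3=S'] -> C2=S, others downsized to S] -> [I,S,S,S]
Op 4: C0 read [C0 read from I: others=['C1=S', 'C2=S', 'C3=S'] -> C0=S, others downsized to S] -> [S,S,S,S]
Op 5: C3 write [C3 write: invalidate ['C0=S', 'C1=S', 'C2=S'] -> C3=M] -> [I,I,I,M]
Op 6: C3 write [C3 write: already M (modified), no change] -> [I,I,I,M]
Op 7: C1 write [C1 write: invalidate ['C3=M'] -> C1=M] -> [I,M,I,I]
Op 8: C3 write [C3 write: invalidate ['C1=M'] -> C3=M] -> [I,I,I,M]
Op 9: C0 write [C0 write: invalidate ['C3=M'] -> C0=M] -> [M,I,I,I]
Op 10: C2 write [C2 write: invalidate ['C0=M'] -> C2=M] -> [I,I,M,I]
Op 11: C3 write [C3 write: invalidate ['C2=M'] -> C3=M] -> [I,I,I,M]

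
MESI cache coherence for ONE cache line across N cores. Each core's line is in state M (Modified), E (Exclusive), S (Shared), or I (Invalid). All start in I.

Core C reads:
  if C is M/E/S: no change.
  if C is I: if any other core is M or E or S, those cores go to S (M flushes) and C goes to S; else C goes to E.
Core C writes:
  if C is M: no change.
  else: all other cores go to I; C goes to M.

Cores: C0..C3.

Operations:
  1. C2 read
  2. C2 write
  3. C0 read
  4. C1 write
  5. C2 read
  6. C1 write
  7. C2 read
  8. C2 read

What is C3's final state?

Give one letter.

Op 1: C2 read [C2 read from I: no other sharers -> C2=E (exclusive)] -> [I,I,E,I]
Op 2: C2 write [C2 write: invalidate none -> C2=M] -> [I,I,M,I]
Op 3: C0 read [C0 read from I: others=['C2=M'] -> C0=S, others downsized to S] -> [S,I,S,I]
Op 4: C1 write [C1 write: invalidate ['C0=S', 'C2=S'] -> C1=M] -> [I,M,I,I]
Op 5: C2 read [C2 read from I: others=['C1=M'] -> C2=S, others downsized to S] -> [I,S,S,I]
Op 6: C1 write [C1 write: invalidate ['C2=S'] -> C1=M] -> [I,M,I,I]
Op 7: C2 read [C2 read from I: others=['C1=M'] -> C2=S, others downsized to S] -> [I,S,S,I]
Op 8: C2 read [C2 read: already in S, no change] -> [I,S,S,I]

Answer: I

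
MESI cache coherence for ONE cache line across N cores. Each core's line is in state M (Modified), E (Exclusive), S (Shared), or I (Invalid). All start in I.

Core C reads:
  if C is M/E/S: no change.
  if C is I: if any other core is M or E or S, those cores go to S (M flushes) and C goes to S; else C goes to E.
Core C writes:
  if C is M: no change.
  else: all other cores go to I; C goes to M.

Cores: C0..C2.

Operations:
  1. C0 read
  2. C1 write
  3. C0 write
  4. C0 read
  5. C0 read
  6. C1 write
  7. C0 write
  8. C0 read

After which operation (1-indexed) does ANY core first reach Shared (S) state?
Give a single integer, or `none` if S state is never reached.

Answer: none

Derivation:
Op 1: C0 read [C0 read from I: no other sharers -> C0=E (exclusive)] -> [E,I,I]
Op 2: C1 write [C1 write: invalidate ['C0=E'] -> C1=M] -> [I,M,I]
Op 3: C0 write [C0 write: invalidate ['C1=M'] -> C0=M] -> [M,I,I]
Op 4: C0 read [C0 read: already in M, no change] -> [M,I,I]
Op 5: C0 read [C0 read: already in M, no change] -> [M,I,I]
Op 6: C1 write [C1 write: invalidate ['C0=M'] -> C1=M] -> [I,M,I]
Op 7: C0 write [C0 write: invalidate ['C1=M'] -> C0=M] -> [M,I,I]
Op 8: C0 read [C0 read: already in M, no change] -> [M,I,I]
S state never reached in this sequence.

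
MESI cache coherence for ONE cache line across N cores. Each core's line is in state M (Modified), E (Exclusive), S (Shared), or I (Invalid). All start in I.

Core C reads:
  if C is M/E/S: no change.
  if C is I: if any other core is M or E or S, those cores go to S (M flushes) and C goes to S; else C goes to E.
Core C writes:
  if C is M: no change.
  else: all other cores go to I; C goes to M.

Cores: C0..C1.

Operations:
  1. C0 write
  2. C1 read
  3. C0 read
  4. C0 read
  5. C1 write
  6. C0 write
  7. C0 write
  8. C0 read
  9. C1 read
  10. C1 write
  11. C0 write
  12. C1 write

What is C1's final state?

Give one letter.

Op 1: C0 write [C0 write: invalidate none -> C0=M] -> [M,I]
Op 2: C1 read [C1 read from I: others=['C0=M'] -> C1=S, others downsized to S] -> [S,S]
Op 3: C0 read [C0 read: already in S, no change] -> [S,S]
Op 4: C0 read [C0 read: already in S, no change] -> [S,S]
Op 5: C1 write [C1 write: invalidate ['C0=S'] -> C1=M] -> [I,M]
Op 6: C0 write [C0 write: invalidate ['C1=M'] -> C0=M] -> [M,I]
Op 7: C0 write [C0 write: already M (modified), no change] -> [M,I]
Op 8: C0 read [C0 read: already in M, no change] -> [M,I]
Op 9: C1 read [C1 read from I: others=['C0=M'] -> C1=S, others downsized to S] -> [S,S]
Op 10: C1 write [C1 write: invalidate ['C0=S'] -> C1=M] -> [I,M]
Op 11: C0 write [C0 write: invalidate ['C1=M'] -> C0=M] -> [M,I]
Op 12: C1 write [C1 write: invalidate ['C0=M'] -> C1=M] -> [I,M]

Answer: M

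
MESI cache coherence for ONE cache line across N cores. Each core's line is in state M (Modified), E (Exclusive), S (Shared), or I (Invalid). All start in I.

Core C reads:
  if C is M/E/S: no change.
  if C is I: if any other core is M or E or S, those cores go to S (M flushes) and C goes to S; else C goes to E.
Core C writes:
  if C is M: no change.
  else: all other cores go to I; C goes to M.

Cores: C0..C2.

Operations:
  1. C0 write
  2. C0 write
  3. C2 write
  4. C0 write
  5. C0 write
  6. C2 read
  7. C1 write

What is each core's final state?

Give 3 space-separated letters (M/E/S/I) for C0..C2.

Op 1: C0 write [C0 write: invalidate none -> C0=M] -> [M,I,I]
Op 2: C0 write [C0 write: already M (modified), no change] -> [M,I,I]
Op 3: C2 write [C2 write: invalidate ['C0=M'] -> C2=M] -> [I,I,M]
Op 4: C0 write [C0 write: invalidate ['C2=M'] -> C0=M] -> [M,I,I]
Op 5: C0 write [C0 write: already M (modified), no change] -> [M,I,I]
Op 6: C2 read [C2 read from I: others=['C0=M'] -> C2=S, others downsized to S] -> [S,I,S]
Op 7: C1 write [C1 write: invalidate ['C0=S', 'C2=S'] -> C1=M] -> [I,M,I]

Answer: I M I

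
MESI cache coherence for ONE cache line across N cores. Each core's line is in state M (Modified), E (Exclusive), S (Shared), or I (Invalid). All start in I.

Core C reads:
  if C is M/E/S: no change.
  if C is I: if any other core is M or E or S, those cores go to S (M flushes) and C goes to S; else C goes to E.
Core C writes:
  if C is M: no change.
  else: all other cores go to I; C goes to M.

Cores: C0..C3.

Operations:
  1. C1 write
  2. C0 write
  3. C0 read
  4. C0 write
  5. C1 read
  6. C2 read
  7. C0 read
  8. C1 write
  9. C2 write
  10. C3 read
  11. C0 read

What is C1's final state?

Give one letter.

Op 1: C1 write [C1 write: invalidate none -> C1=M] -> [I,M,I,I]
Op 2: C0 write [C0 write: invalidate ['C1=M'] -> C0=M] -> [M,I,I,I]
Op 3: C0 read [C0 read: already in M, no change] -> [M,I,I,I]
Op 4: C0 write [C0 write: already M (modified), no change] -> [M,I,I,I]
Op 5: C1 read [C1 read from I: others=['C0=M'] -> C1=S, others downsized to S] -> [S,S,I,I]
Op 6: C2 read [C2 read from I: others=['C0=S', 'C1=S'] -> C2=S, others downsized to S] -> [S,S,S,I]
Op 7: C0 read [C0 read: already in S, no change] -> [S,S,S,I]
Op 8: C1 write [C1 write: invalidate ['C0=S', 'C2=S'] -> C1=M] -> [I,M,I,I]
Op 9: C2 write [C2 write: invalidate ['C1=M'] -> C2=M] -> [I,I,M,I]
Op 10: C3 read [C3 read from I: others=['C2=M'] -> C3=S, others downsized to S] -> [I,I,S,S]
Op 11: C0 read [C0 read from I: others=['C2=S', 'C3=S'] -> C0=S, others downsized to S] -> [S,I,S,S]

Answer: I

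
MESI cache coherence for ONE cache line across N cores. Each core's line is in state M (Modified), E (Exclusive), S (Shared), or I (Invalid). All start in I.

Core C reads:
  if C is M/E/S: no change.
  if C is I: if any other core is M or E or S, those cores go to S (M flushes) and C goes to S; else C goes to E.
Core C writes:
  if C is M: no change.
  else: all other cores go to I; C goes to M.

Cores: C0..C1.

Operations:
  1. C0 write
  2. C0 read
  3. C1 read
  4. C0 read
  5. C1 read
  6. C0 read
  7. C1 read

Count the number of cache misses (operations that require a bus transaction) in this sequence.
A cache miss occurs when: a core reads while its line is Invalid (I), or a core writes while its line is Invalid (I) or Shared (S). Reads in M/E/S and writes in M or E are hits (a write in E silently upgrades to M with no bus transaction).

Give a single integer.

Answer: 2

Derivation:
Op 1: C0 write [C0 write: invalidate none -> C0=M] -> [M,I] [MISS #1: write from I]
Op 2: C0 read [C0 read: already in M, no change] -> [M,I] [hit: read from M]
Op 3: C1 read [C1 read from I: others=['C0=M'] -> C1=S, others downsized to S] -> [S,S] [MISS #2: read from I]
Op 4: C0 read [C0 read: already in S, no change] -> [S,S] [hit: read from S]
Op 5: C1 read [C1 read: already in S, no change] -> [S,S] [hit: read from S]
Op 6: C0 read [C0 read: already in S, no change] -> [S,S] [hit: read from S]
Op 7: C1 read [C1 read: already in S, no change] -> [S,S] [hit: read from S]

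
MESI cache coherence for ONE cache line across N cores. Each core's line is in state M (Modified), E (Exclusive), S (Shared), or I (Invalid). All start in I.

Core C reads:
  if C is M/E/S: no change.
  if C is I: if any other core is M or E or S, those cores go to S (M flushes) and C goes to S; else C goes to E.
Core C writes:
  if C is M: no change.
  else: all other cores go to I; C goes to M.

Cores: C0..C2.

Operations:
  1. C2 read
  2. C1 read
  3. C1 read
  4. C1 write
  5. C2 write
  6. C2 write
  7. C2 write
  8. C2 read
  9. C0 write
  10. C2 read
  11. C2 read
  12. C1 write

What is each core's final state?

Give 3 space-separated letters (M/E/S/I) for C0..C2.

Answer: I M I

Derivation:
Op 1: C2 read [C2 read from I: no other sharers -> C2=E (exclusive)] -> [I,I,E]
Op 2: C1 read [C1 read from I: others=['C2=E'] -> C1=S, others downsized to S] -> [I,S,S]
Op 3: C1 read [C1 read: already in S, no change] -> [I,S,S]
Op 4: C1 write [C1 write: invalidate ['C2=S'] -> C1=M] -> [I,M,I]
Op 5: C2 write [C2 write: invalidate ['C1=M'] -> C2=M] -> [I,I,M]
Op 6: C2 write [C2 write: already M (modified), no change] -> [I,I,M]
Op 7: C2 write [C2 write: already M (modified), no change] -> [I,I,M]
Op 8: C2 read [C2 read: already in M, no change] -> [I,I,M]
Op 9: C0 write [C0 write: invalidate ['C2=M'] -> C0=M] -> [M,I,I]
Op 10: C2 read [C2 read from I: others=['C0=M'] -> C2=S, others downsized to S] -> [S,I,S]
Op 11: C2 read [C2 read: already in S, no change] -> [S,I,S]
Op 12: C1 write [C1 write: invalidate ['C0=S', 'C2=S'] -> C1=M] -> [I,M,I]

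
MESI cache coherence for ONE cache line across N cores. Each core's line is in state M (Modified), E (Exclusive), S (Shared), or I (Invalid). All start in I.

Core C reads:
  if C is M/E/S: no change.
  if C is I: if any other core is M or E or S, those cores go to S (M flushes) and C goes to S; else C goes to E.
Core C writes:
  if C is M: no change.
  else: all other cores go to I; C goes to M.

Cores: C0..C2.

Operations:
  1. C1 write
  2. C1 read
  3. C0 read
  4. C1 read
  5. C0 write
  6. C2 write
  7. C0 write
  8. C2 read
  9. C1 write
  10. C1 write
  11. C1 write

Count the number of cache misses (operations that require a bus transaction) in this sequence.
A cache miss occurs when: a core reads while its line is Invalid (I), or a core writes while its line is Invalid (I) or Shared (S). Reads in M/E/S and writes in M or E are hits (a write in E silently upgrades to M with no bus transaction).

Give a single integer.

Op 1: C1 write [C1 write: invalidate none -> C1=M] -> [I,M,I] [MISS #1: write from I]
Op 2: C1 read [C1 read: already in M, no change] -> [I,M,I] [hit: read from M]
Op 3: C0 read [C0 read from I: others=['C1=M'] -> C0=S, others downsized to S] -> [S,S,I] [MISS #2: read from I]
Op 4: C1 read [C1 read: already in S, no change] -> [S,S,I] [hit: read from S]
Op 5: C0 write [C0 write: invalidate ['C1=S'] -> C0=M] -> [M,I,I] [MISS #3: write from S]
Op 6: C2 write [C2 write: invalidate ['C0=M'] -> C2=M] -> [I,I,M] [MISS #4: write from I]
Op 7: C0 write [C0 write: invalidate ['C2=M'] -> C0=M] -> [M,I,I] [MISS #5: write from I]
Op 8: C2 read [C2 read from I: others=['C0=M'] -> C2=S, others downsized to S] -> [S,I,S] [MISS #6: read from I]
Op 9: C1 write [C1 write: invalidate ['C0=S', 'C2=S'] -> C1=M] -> [I,M,I] [MISS #7: write from I]
Op 10: C1 write [C1 write: already M (modified), no change] -> [I,M,I] [hit: write from M]
Op 11: C1 write [C1 write: already M (modified), no change] -> [I,M,I] [hit: write from M]

Answer: 7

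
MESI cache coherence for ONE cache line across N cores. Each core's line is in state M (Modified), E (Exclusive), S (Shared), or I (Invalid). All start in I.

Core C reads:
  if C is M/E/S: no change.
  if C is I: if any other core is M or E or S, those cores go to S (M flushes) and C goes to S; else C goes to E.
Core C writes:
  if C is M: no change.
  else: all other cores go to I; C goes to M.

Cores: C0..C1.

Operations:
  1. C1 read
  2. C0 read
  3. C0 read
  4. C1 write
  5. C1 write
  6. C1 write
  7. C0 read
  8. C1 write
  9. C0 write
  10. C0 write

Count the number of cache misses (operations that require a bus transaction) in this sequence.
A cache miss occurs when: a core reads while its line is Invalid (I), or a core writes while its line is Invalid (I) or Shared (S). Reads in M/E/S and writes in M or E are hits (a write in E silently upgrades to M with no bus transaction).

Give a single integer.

Answer: 6

Derivation:
Op 1: C1 read [C1 read from I: no other sharers -> C1=E (exclusive)] -> [I,E] [MISS #1: read from I]
Op 2: C0 read [C0 read from I: others=['C1=E'] -> C0=S, others downsized to S] -> [S,S] [MISS #2: read from I]
Op 3: C0 read [C0 read: already in S, no change] -> [S,S] [hit: read from S]
Op 4: C1 write [C1 write: invalidate ['C0=S'] -> C1=M] -> [I,M] [MISS #3: write from S]
Op 5: C1 write [C1 write: already M (modified), no change] -> [I,M] [hit: write from M]
Op 6: C1 write [C1 write: already M (modified), no change] -> [I,M] [hit: write from M]
Op 7: C0 read [C0 read from I: others=['C1=M'] -> C0=S, others downsized to S] -> [S,S] [MISS #4: read from I]
Op 8: C1 write [C1 write: invalidate ['C0=S'] -> C1=M] -> [I,M] [MISS #5: write from S]
Op 9: C0 write [C0 write: invalidate ['C1=M'] -> C0=M] -> [M,I] [MISS #6: write from I]
Op 10: C0 write [C0 write: already M (modified), no change] -> [M,I] [hit: write from M]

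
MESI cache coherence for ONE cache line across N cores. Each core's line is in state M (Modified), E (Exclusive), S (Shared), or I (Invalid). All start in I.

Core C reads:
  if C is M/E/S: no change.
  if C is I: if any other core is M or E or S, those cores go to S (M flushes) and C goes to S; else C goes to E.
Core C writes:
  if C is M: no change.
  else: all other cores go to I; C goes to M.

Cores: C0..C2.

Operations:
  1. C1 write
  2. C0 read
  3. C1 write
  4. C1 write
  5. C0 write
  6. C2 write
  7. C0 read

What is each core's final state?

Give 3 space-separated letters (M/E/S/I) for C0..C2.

Op 1: C1 write [C1 write: invalidate none -> C1=M] -> [I,M,I]
Op 2: C0 read [C0 read from I: others=['C1=M'] -> C0=S, others downsized to S] -> [S,S,I]
Op 3: C1 write [C1 write: invalidate ['C0=S'] -> C1=M] -> [I,M,I]
Op 4: C1 write [C1 write: already M (modified), no change] -> [I,M,I]
Op 5: C0 write [C0 write: invalidate ['C1=M'] -> C0=M] -> [M,I,I]
Op 6: C2 write [C2 write: invalidate ['C0=M'] -> C2=M] -> [I,I,M]
Op 7: C0 read [C0 read from I: others=['C2=M'] -> C0=S, others downsized to S] -> [S,I,S]

Answer: S I S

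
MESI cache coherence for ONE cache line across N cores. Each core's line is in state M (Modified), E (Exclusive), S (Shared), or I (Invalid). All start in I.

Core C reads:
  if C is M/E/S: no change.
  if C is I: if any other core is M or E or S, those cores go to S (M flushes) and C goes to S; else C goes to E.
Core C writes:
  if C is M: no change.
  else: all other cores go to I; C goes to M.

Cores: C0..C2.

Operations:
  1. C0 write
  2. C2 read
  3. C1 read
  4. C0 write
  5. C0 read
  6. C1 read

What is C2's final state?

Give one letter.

Op 1: C0 write [C0 write: invalidate none -> C0=M] -> [M,I,I]
Op 2: C2 read [C2 read from I: others=['C0=M'] -> C2=S, others downsized to S] -> [S,I,S]
Op 3: C1 read [C1 read from I: others=['C0=S', 'C2=S'] -> C1=S, others downsized to S] -> [S,S,S]
Op 4: C0 write [C0 write: invalidate ['C1=S', 'C2=S'] -> C0=M] -> [M,I,I]
Op 5: C0 read [C0 read: already in M, no change] -> [M,I,I]
Op 6: C1 read [C1 read from I: others=['C0=M'] -> C1=S, others downsized to S] -> [S,S,I]

Answer: I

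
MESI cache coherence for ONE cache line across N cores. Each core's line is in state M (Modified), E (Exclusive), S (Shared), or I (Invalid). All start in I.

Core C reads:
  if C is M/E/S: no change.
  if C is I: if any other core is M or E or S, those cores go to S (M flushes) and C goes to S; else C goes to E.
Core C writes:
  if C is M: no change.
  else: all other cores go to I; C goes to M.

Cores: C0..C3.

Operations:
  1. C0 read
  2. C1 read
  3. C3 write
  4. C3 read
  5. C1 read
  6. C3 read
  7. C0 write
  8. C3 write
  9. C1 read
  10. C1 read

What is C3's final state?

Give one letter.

Answer: S

Derivation:
Op 1: C0 read [C0 read from I: no other sharers -> C0=E (exclusive)] -> [E,I,I,I]
Op 2: C1 read [C1 read from I: others=['C0=E'] -> C1=S, others downsized to S] -> [S,S,I,I]
Op 3: C3 write [C3 write: invalidate ['C0=S', 'C1=S'] -> C3=M] -> [I,I,I,M]
Op 4: C3 read [C3 read: already in M, no change] -> [I,I,I,M]
Op 5: C1 read [C1 read from I: others=['C3=M'] -> C1=S, others downsized to S] -> [I,S,I,S]
Op 6: C3 read [C3 read: already in S, no change] -> [I,S,I,S]
Op 7: C0 write [C0 write: invalidate ['C1=S', 'C3=S'] -> C0=M] -> [M,I,I,I]
Op 8: C3 write [C3 write: invalidate ['C0=M'] -> C3=M] -> [I,I,I,M]
Op 9: C1 read [C1 read from I: others=['C3=M'] -> C1=S, others downsized to S] -> [I,S,I,S]
Op 10: C1 read [C1 read: already in S, no change] -> [I,S,I,S]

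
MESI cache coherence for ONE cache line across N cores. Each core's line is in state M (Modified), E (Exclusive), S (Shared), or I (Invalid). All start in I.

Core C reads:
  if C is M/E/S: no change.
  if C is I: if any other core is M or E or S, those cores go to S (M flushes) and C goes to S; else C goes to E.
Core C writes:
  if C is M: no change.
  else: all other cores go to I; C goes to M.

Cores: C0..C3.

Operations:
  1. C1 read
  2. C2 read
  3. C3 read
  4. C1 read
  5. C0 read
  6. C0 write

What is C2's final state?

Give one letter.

Op 1: C1 read [C1 read from I: no other sharers -> C1=E (exclusive)] -> [I,E,I,I]
Op 2: C2 read [C2 read from I: others=['C1=E'] -> C2=S, others downsized to S] -> [I,S,S,I]
Op 3: C3 read [C3 read from I: others=['C1=S', 'C2=S'] -> C3=S, others downsized to S] -> [I,S,S,S]
Op 4: C1 read [C1 read: already in S, no change] -> [I,S,S,S]
Op 5: C0 read [C0 read from I: others=['C1=S', 'C2=S', 'C3=S'] -> C0=S, others downsized to S] -> [S,S,S,S]
Op 6: C0 write [C0 write: invalidate ['C1=S', 'C2=S', 'C3=S'] -> C0=M] -> [M,I,I,I]

Answer: I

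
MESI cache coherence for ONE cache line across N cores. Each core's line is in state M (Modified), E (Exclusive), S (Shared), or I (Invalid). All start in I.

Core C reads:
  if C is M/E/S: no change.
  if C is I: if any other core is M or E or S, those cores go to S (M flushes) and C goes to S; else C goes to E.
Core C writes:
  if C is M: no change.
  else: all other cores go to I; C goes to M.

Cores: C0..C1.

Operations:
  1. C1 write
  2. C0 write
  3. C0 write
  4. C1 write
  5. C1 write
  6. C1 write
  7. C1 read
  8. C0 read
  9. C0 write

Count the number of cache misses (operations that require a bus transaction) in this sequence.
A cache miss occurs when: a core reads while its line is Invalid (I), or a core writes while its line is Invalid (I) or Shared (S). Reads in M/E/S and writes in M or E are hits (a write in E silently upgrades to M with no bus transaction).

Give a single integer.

Answer: 5

Derivation:
Op 1: C1 write [C1 write: invalidate none -> C1=M] -> [I,M] [MISS #1: write from I]
Op 2: C0 write [C0 write: invalidate ['C1=M'] -> C0=M] -> [M,I] [MISS #2: write from I]
Op 3: C0 write [C0 write: already M (modified), no change] -> [M,I] [hit: write from M]
Op 4: C1 write [C1 write: invalidate ['C0=M'] -> C1=M] -> [I,M] [MISS #3: write from I]
Op 5: C1 write [C1 write: already M (modified), no change] -> [I,M] [hit: write from M]
Op 6: C1 write [C1 write: already M (modified), no change] -> [I,M] [hit: write from M]
Op 7: C1 read [C1 read: already in M, no change] -> [I,M] [hit: read from M]
Op 8: C0 read [C0 read from I: others=['C1=M'] -> C0=S, others downsized to S] -> [S,S] [MISS #4: read from I]
Op 9: C0 write [C0 write: invalidate ['C1=S'] -> C0=M] -> [M,I] [MISS #5: write from S]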